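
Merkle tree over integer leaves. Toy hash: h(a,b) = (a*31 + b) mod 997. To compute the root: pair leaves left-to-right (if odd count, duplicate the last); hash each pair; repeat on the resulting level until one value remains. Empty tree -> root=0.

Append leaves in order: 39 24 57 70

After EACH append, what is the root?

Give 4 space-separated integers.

Answer: 39 236 167 180

Derivation:
After append 39 (leaves=[39]):
  L0: [39]
  root=39
After append 24 (leaves=[39, 24]):
  L0: [39, 24]
  L1: h(39,24)=(39*31+24)%997=236 -> [236]
  root=236
After append 57 (leaves=[39, 24, 57]):
  L0: [39, 24, 57]
  L1: h(39,24)=(39*31+24)%997=236 h(57,57)=(57*31+57)%997=827 -> [236, 827]
  L2: h(236,827)=(236*31+827)%997=167 -> [167]
  root=167
After append 70 (leaves=[39, 24, 57, 70]):
  L0: [39, 24, 57, 70]
  L1: h(39,24)=(39*31+24)%997=236 h(57,70)=(57*31+70)%997=840 -> [236, 840]
  L2: h(236,840)=(236*31+840)%997=180 -> [180]
  root=180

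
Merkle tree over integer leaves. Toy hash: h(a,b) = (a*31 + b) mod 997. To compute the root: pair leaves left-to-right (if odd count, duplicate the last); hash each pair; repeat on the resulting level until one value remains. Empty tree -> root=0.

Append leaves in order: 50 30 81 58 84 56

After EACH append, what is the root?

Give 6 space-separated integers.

Answer: 50 583 725 702 102 203

Derivation:
After append 50 (leaves=[50]):
  L0: [50]
  root=50
After append 30 (leaves=[50, 30]):
  L0: [50, 30]
  L1: h(50,30)=(50*31+30)%997=583 -> [583]
  root=583
After append 81 (leaves=[50, 30, 81]):
  L0: [50, 30, 81]
  L1: h(50,30)=(50*31+30)%997=583 h(81,81)=(81*31+81)%997=598 -> [583, 598]
  L2: h(583,598)=(583*31+598)%997=725 -> [725]
  root=725
After append 58 (leaves=[50, 30, 81, 58]):
  L0: [50, 30, 81, 58]
  L1: h(50,30)=(50*31+30)%997=583 h(81,58)=(81*31+58)%997=575 -> [583, 575]
  L2: h(583,575)=(583*31+575)%997=702 -> [702]
  root=702
After append 84 (leaves=[50, 30, 81, 58, 84]):
  L0: [50, 30, 81, 58, 84]
  L1: h(50,30)=(50*31+30)%997=583 h(81,58)=(81*31+58)%997=575 h(84,84)=(84*31+84)%997=694 -> [583, 575, 694]
  L2: h(583,575)=(583*31+575)%997=702 h(694,694)=(694*31+694)%997=274 -> [702, 274]
  L3: h(702,274)=(702*31+274)%997=102 -> [102]
  root=102
After append 56 (leaves=[50, 30, 81, 58, 84, 56]):
  L0: [50, 30, 81, 58, 84, 56]
  L1: h(50,30)=(50*31+30)%997=583 h(81,58)=(81*31+58)%997=575 h(84,56)=(84*31+56)%997=666 -> [583, 575, 666]
  L2: h(583,575)=(583*31+575)%997=702 h(666,666)=(666*31+666)%997=375 -> [702, 375]
  L3: h(702,375)=(702*31+375)%997=203 -> [203]
  root=203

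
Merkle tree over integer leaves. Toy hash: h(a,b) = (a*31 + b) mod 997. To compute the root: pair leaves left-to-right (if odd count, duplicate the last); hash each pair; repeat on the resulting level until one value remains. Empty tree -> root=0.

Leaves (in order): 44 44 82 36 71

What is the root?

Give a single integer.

L0: [44, 44, 82, 36, 71]
L1: h(44,44)=(44*31+44)%997=411 h(82,36)=(82*31+36)%997=584 h(71,71)=(71*31+71)%997=278 -> [411, 584, 278]
L2: h(411,584)=(411*31+584)%997=364 h(278,278)=(278*31+278)%997=920 -> [364, 920]
L3: h(364,920)=(364*31+920)%997=240 -> [240]

Answer: 240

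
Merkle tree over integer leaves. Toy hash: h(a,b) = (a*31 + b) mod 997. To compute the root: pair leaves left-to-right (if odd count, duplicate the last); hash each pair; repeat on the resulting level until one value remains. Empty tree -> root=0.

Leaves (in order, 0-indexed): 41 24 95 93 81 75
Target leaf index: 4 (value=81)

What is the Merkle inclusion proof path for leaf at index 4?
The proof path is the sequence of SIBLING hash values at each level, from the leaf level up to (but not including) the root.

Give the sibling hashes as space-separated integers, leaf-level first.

L0 (leaves): [41, 24, 95, 93, 81, 75], target index=4
L1: h(41,24)=(41*31+24)%997=298 [pair 0] h(95,93)=(95*31+93)%997=47 [pair 1] h(81,75)=(81*31+75)%997=592 [pair 2] -> [298, 47, 592]
  Sibling for proof at L0: 75
L2: h(298,47)=(298*31+47)%997=312 [pair 0] h(592,592)=(592*31+592)%997=1 [pair 1] -> [312, 1]
  Sibling for proof at L1: 592
L3: h(312,1)=(312*31+1)%997=700 [pair 0] -> [700]
  Sibling for proof at L2: 312
Root: 700
Proof path (sibling hashes from leaf to root): [75, 592, 312]

Answer: 75 592 312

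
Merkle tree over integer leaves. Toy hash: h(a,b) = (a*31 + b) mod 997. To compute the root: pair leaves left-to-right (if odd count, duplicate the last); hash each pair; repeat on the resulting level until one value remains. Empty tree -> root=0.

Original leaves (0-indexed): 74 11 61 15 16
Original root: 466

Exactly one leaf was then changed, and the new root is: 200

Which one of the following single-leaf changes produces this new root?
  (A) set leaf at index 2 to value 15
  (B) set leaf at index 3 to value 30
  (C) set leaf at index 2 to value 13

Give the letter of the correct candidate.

Original leaves: [74, 11, 61, 15, 16]
Target new root: 200
Try each candidate change and compute the resulting root:
Candidate A: set leaf[2] = 15 -> leaves = [74, 11, 15, 15, 16]
  L0: [74, 11, 15, 15, 16]
  L1: h(74,11)=(74*31+11)%997=311 h(15,15)=(15*31+15)%997=480 h(16,16)=(16*31+16)%997=512 -> [311, 480, 512]
  L2: h(311,480)=(311*31+480)%997=151 h(512,512)=(512*31+512)%997=432 -> [151, 432]
  L3: h(151,432)=(151*31+432)%997=128 -> [128]
  root = 128 != target 200
Candidate B: set leaf[3] = 30 -> leaves = [74, 11, 61, 30, 16]
  L0: [74, 11, 61, 30, 16]
  L1: h(74,11)=(74*31+11)%997=311 h(61,30)=(61*31+30)%997=924 h(16,16)=(16*31+16)%997=512 -> [311, 924, 512]
  L2: h(311,924)=(311*31+924)%997=595 h(512,512)=(512*31+512)%997=432 -> [595, 432]
  L3: h(595,432)=(595*31+432)%997=931 -> [931]
  root = 931 != target 200
Candidate C: set leaf[2] = 13 -> leaves = [74, 11, 13, 15, 16]
  L0: [74, 11, 13, 15, 16]
  L1: h(74,11)=(74*31+11)%997=311 h(13,15)=(13*31+15)%997=418 h(16,16)=(16*31+16)%997=512 -> [311, 418, 512]
  L2: h(311,418)=(311*31+418)%997=89 h(512,512)=(512*31+512)%997=432 -> [89, 432]
  L3: h(89,432)=(89*31+432)%997=200 -> [200]
  root = 200 == target 200  ** MATCH **
Candidate C produces the target root.

Answer: C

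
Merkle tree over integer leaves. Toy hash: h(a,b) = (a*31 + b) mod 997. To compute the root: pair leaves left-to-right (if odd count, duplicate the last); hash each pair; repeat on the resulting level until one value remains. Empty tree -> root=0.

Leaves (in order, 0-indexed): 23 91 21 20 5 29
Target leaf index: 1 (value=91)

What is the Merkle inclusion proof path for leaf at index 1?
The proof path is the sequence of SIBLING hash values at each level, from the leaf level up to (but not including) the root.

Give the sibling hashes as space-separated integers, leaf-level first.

L0 (leaves): [23, 91, 21, 20, 5, 29], target index=1
L1: h(23,91)=(23*31+91)%997=804 [pair 0] h(21,20)=(21*31+20)%997=671 [pair 1] h(5,29)=(5*31+29)%997=184 [pair 2] -> [804, 671, 184]
  Sibling for proof at L0: 23
L2: h(804,671)=(804*31+671)%997=670 [pair 0] h(184,184)=(184*31+184)%997=903 [pair 1] -> [670, 903]
  Sibling for proof at L1: 671
L3: h(670,903)=(670*31+903)%997=736 [pair 0] -> [736]
  Sibling for proof at L2: 903
Root: 736
Proof path (sibling hashes from leaf to root): [23, 671, 903]

Answer: 23 671 903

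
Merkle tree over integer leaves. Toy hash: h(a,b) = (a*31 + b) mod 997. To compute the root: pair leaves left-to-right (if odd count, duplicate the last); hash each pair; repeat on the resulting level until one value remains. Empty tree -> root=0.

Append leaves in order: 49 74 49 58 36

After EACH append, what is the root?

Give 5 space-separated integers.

Answer: 49 596 104 113 487

Derivation:
After append 49 (leaves=[49]):
  L0: [49]
  root=49
After append 74 (leaves=[49, 74]):
  L0: [49, 74]
  L1: h(49,74)=(49*31+74)%997=596 -> [596]
  root=596
After append 49 (leaves=[49, 74, 49]):
  L0: [49, 74, 49]
  L1: h(49,74)=(49*31+74)%997=596 h(49,49)=(49*31+49)%997=571 -> [596, 571]
  L2: h(596,571)=(596*31+571)%997=104 -> [104]
  root=104
After append 58 (leaves=[49, 74, 49, 58]):
  L0: [49, 74, 49, 58]
  L1: h(49,74)=(49*31+74)%997=596 h(49,58)=(49*31+58)%997=580 -> [596, 580]
  L2: h(596,580)=(596*31+580)%997=113 -> [113]
  root=113
After append 36 (leaves=[49, 74, 49, 58, 36]):
  L0: [49, 74, 49, 58, 36]
  L1: h(49,74)=(49*31+74)%997=596 h(49,58)=(49*31+58)%997=580 h(36,36)=(36*31+36)%997=155 -> [596, 580, 155]
  L2: h(596,580)=(596*31+580)%997=113 h(155,155)=(155*31+155)%997=972 -> [113, 972]
  L3: h(113,972)=(113*31+972)%997=487 -> [487]
  root=487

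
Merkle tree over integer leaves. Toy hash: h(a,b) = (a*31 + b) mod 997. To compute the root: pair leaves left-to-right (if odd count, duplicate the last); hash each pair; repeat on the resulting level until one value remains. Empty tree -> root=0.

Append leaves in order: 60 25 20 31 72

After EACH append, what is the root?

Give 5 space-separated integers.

After append 60 (leaves=[60]):
  L0: [60]
  root=60
After append 25 (leaves=[60, 25]):
  L0: [60, 25]
  L1: h(60,25)=(60*31+25)%997=888 -> [888]
  root=888
After append 20 (leaves=[60, 25, 20]):
  L0: [60, 25, 20]
  L1: h(60,25)=(60*31+25)%997=888 h(20,20)=(20*31+20)%997=640 -> [888, 640]
  L2: h(888,640)=(888*31+640)%997=252 -> [252]
  root=252
After append 31 (leaves=[60, 25, 20, 31]):
  L0: [60, 25, 20, 31]
  L1: h(60,25)=(60*31+25)%997=888 h(20,31)=(20*31+31)%997=651 -> [888, 651]
  L2: h(888,651)=(888*31+651)%997=263 -> [263]
  root=263
After append 72 (leaves=[60, 25, 20, 31, 72]):
  L0: [60, 25, 20, 31, 72]
  L1: h(60,25)=(60*31+25)%997=888 h(20,31)=(20*31+31)%997=651 h(72,72)=(72*31+72)%997=310 -> [888, 651, 310]
  L2: h(888,651)=(888*31+651)%997=263 h(310,310)=(310*31+310)%997=947 -> [263, 947]
  L3: h(263,947)=(263*31+947)%997=127 -> [127]
  root=127

Answer: 60 888 252 263 127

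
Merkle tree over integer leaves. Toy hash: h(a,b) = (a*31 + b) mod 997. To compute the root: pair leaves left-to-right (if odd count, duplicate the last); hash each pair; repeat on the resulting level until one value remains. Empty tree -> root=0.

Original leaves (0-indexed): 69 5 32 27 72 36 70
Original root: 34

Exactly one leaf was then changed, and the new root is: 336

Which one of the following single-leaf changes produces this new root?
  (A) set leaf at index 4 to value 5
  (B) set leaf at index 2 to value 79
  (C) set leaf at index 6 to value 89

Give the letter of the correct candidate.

Answer: B

Derivation:
Original leaves: [69, 5, 32, 27, 72, 36, 70]
Target new root: 336
Try each candidate change and compute the resulting root:
Candidate A: set leaf[4] = 5 -> leaves = [69, 5, 32, 27, 5, 36, 70]
  L0: [69, 5, 32, 27, 5, 36, 70]
  L1: h(69,5)=(69*31+5)%997=150 h(32,27)=(32*31+27)%997=22 h(5,36)=(5*31+36)%997=191 h(70,70)=(70*31+70)%997=246 -> [150, 22, 191, 246]
  L2: h(150,22)=(150*31+22)%997=684 h(191,246)=(191*31+246)%997=185 -> [684, 185]
  L3: h(684,185)=(684*31+185)%997=452 -> [452]
  root = 452 != target 336
Candidate B: set leaf[2] = 79 -> leaves = [69, 5, 79, 27, 72, 36, 70]
  L0: [69, 5, 79, 27, 72, 36, 70]
  L1: h(69,5)=(69*31+5)%997=150 h(79,27)=(79*31+27)%997=482 h(72,36)=(72*31+36)%997=274 h(70,70)=(70*31+70)%997=246 -> [150, 482, 274, 246]
  L2: h(150,482)=(150*31+482)%997=147 h(274,246)=(274*31+246)%997=764 -> [147, 764]
  L3: h(147,764)=(147*31+764)%997=336 -> [336]
  root = 336 == target 336  ** MATCH **
Candidate C: set leaf[6] = 89 -> leaves = [69, 5, 32, 27, 72, 36, 89]
  L0: [69, 5, 32, 27, 72, 36, 89]
  L1: h(69,5)=(69*31+5)%997=150 h(32,27)=(32*31+27)%997=22 h(72,36)=(72*31+36)%997=274 h(89,89)=(89*31+89)%997=854 -> [150, 22, 274, 854]
  L2: h(150,22)=(150*31+22)%997=684 h(274,854)=(274*31+854)%997=375 -> [684, 375]
  L3: h(684,375)=(684*31+375)%997=642 -> [642]
  root = 642 != target 336
Candidate B produces the target root.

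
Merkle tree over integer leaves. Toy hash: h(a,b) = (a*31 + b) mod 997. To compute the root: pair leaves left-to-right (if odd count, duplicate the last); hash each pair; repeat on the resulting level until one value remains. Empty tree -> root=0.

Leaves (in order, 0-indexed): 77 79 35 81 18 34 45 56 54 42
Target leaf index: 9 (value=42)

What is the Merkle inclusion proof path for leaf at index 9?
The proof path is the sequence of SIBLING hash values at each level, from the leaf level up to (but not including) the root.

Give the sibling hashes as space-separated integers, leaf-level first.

L0 (leaves): [77, 79, 35, 81, 18, 34, 45, 56, 54, 42], target index=9
L1: h(77,79)=(77*31+79)%997=472 [pair 0] h(35,81)=(35*31+81)%997=169 [pair 1] h(18,34)=(18*31+34)%997=592 [pair 2] h(45,56)=(45*31+56)%997=454 [pair 3] h(54,42)=(54*31+42)%997=719 [pair 4] -> [472, 169, 592, 454, 719]
  Sibling for proof at L0: 54
L2: h(472,169)=(472*31+169)%997=843 [pair 0] h(592,454)=(592*31+454)%997=860 [pair 1] h(719,719)=(719*31+719)%997=77 [pair 2] -> [843, 860, 77]
  Sibling for proof at L1: 719
L3: h(843,860)=(843*31+860)%997=74 [pair 0] h(77,77)=(77*31+77)%997=470 [pair 1] -> [74, 470]
  Sibling for proof at L2: 77
L4: h(74,470)=(74*31+470)%997=770 [pair 0] -> [770]
  Sibling for proof at L3: 74
Root: 770
Proof path (sibling hashes from leaf to root): [54, 719, 77, 74]

Answer: 54 719 77 74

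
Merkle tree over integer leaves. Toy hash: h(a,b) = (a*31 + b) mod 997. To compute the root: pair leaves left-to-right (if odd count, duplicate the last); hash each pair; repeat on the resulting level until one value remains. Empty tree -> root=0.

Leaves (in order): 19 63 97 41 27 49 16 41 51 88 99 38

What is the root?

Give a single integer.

Answer: 178

Derivation:
L0: [19, 63, 97, 41, 27, 49, 16, 41, 51, 88, 99, 38]
L1: h(19,63)=(19*31+63)%997=652 h(97,41)=(97*31+41)%997=57 h(27,49)=(27*31+49)%997=886 h(16,41)=(16*31+41)%997=537 h(51,88)=(51*31+88)%997=672 h(99,38)=(99*31+38)%997=116 -> [652, 57, 886, 537, 672, 116]
L2: h(652,57)=(652*31+57)%997=329 h(886,537)=(886*31+537)%997=87 h(672,116)=(672*31+116)%997=11 -> [329, 87, 11]
L3: h(329,87)=(329*31+87)%997=316 h(11,11)=(11*31+11)%997=352 -> [316, 352]
L4: h(316,352)=(316*31+352)%997=178 -> [178]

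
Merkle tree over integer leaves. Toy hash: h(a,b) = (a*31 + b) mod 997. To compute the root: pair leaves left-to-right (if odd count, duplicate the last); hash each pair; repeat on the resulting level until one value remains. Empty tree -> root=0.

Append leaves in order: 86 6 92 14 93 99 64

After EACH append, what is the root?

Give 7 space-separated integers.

Answer: 86 678 34 953 150 342 405

Derivation:
After append 86 (leaves=[86]):
  L0: [86]
  root=86
After append 6 (leaves=[86, 6]):
  L0: [86, 6]
  L1: h(86,6)=(86*31+6)%997=678 -> [678]
  root=678
After append 92 (leaves=[86, 6, 92]):
  L0: [86, 6, 92]
  L1: h(86,6)=(86*31+6)%997=678 h(92,92)=(92*31+92)%997=950 -> [678, 950]
  L2: h(678,950)=(678*31+950)%997=34 -> [34]
  root=34
After append 14 (leaves=[86, 6, 92, 14]):
  L0: [86, 6, 92, 14]
  L1: h(86,6)=(86*31+6)%997=678 h(92,14)=(92*31+14)%997=872 -> [678, 872]
  L2: h(678,872)=(678*31+872)%997=953 -> [953]
  root=953
After append 93 (leaves=[86, 6, 92, 14, 93]):
  L0: [86, 6, 92, 14, 93]
  L1: h(86,6)=(86*31+6)%997=678 h(92,14)=(92*31+14)%997=872 h(93,93)=(93*31+93)%997=982 -> [678, 872, 982]
  L2: h(678,872)=(678*31+872)%997=953 h(982,982)=(982*31+982)%997=517 -> [953, 517]
  L3: h(953,517)=(953*31+517)%997=150 -> [150]
  root=150
After append 99 (leaves=[86, 6, 92, 14, 93, 99]):
  L0: [86, 6, 92, 14, 93, 99]
  L1: h(86,6)=(86*31+6)%997=678 h(92,14)=(92*31+14)%997=872 h(93,99)=(93*31+99)%997=988 -> [678, 872, 988]
  L2: h(678,872)=(678*31+872)%997=953 h(988,988)=(988*31+988)%997=709 -> [953, 709]
  L3: h(953,709)=(953*31+709)%997=342 -> [342]
  root=342
After append 64 (leaves=[86, 6, 92, 14, 93, 99, 64]):
  L0: [86, 6, 92, 14, 93, 99, 64]
  L1: h(86,6)=(86*31+6)%997=678 h(92,14)=(92*31+14)%997=872 h(93,99)=(93*31+99)%997=988 h(64,64)=(64*31+64)%997=54 -> [678, 872, 988, 54]
  L2: h(678,872)=(678*31+872)%997=953 h(988,54)=(988*31+54)%997=772 -> [953, 772]
  L3: h(953,772)=(953*31+772)%997=405 -> [405]
  root=405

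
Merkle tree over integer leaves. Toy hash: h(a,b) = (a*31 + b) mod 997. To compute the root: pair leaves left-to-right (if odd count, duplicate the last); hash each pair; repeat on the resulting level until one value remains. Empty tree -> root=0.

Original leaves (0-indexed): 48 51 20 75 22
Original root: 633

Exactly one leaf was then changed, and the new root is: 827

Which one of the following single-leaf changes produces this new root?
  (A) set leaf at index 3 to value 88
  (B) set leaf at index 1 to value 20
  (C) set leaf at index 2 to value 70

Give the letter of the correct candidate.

Original leaves: [48, 51, 20, 75, 22]
Target new root: 827
Try each candidate change and compute the resulting root:
Candidate A: set leaf[3] = 88 -> leaves = [48, 51, 20, 88, 22]
  L0: [48, 51, 20, 88, 22]
  L1: h(48,51)=(48*31+51)%997=542 h(20,88)=(20*31+88)%997=708 h(22,22)=(22*31+22)%997=704 -> [542, 708, 704]
  L2: h(542,708)=(542*31+708)%997=561 h(704,704)=(704*31+704)%997=594 -> [561, 594]
  L3: h(561,594)=(561*31+594)%997=39 -> [39]
  root = 39 != target 827
Candidate B: set leaf[1] = 20 -> leaves = [48, 20, 20, 75, 22]
  L0: [48, 20, 20, 75, 22]
  L1: h(48,20)=(48*31+20)%997=511 h(20,75)=(20*31+75)%997=695 h(22,22)=(22*31+22)%997=704 -> [511, 695, 704]
  L2: h(511,695)=(511*31+695)%997=584 h(704,704)=(704*31+704)%997=594 -> [584, 594]
  L3: h(584,594)=(584*31+594)%997=752 -> [752]
  root = 752 != target 827
Candidate C: set leaf[2] = 70 -> leaves = [48, 51, 70, 75, 22]
  L0: [48, 51, 70, 75, 22]
  L1: h(48,51)=(48*31+51)%997=542 h(70,75)=(70*31+75)%997=251 h(22,22)=(22*31+22)%997=704 -> [542, 251, 704]
  L2: h(542,251)=(542*31+251)%997=104 h(704,704)=(704*31+704)%997=594 -> [104, 594]
  L3: h(104,594)=(104*31+594)%997=827 -> [827]
  root = 827 == target 827  ** MATCH **
Candidate C produces the target root.

Answer: C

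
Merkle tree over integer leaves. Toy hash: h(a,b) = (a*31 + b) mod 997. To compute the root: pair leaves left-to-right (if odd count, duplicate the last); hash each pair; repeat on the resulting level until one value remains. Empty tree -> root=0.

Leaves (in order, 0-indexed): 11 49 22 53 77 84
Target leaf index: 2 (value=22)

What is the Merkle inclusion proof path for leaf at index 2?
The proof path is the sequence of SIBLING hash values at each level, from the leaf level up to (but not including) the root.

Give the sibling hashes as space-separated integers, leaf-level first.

Answer: 53 390 309

Derivation:
L0 (leaves): [11, 49, 22, 53, 77, 84], target index=2
L1: h(11,49)=(11*31+49)%997=390 [pair 0] h(22,53)=(22*31+53)%997=735 [pair 1] h(77,84)=(77*31+84)%997=477 [pair 2] -> [390, 735, 477]
  Sibling for proof at L0: 53
L2: h(390,735)=(390*31+735)%997=861 [pair 0] h(477,477)=(477*31+477)%997=309 [pair 1] -> [861, 309]
  Sibling for proof at L1: 390
L3: h(861,309)=(861*31+309)%997=81 [pair 0] -> [81]
  Sibling for proof at L2: 309
Root: 81
Proof path (sibling hashes from leaf to root): [53, 390, 309]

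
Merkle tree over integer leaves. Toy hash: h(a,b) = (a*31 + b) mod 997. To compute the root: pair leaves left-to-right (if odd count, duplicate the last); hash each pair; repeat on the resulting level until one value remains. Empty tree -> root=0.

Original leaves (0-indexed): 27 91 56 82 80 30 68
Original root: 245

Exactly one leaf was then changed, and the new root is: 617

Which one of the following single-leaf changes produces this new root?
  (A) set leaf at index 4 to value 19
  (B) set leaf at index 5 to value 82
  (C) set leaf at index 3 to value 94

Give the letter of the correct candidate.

Original leaves: [27, 91, 56, 82, 80, 30, 68]
Target new root: 617
Try each candidate change and compute the resulting root:
Candidate A: set leaf[4] = 19 -> leaves = [27, 91, 56, 82, 19, 30, 68]
  L0: [27, 91, 56, 82, 19, 30, 68]
  L1: h(27,91)=(27*31+91)%997=928 h(56,82)=(56*31+82)%997=821 h(19,30)=(19*31+30)%997=619 h(68,68)=(68*31+68)%997=182 -> [928, 821, 619, 182]
  L2: h(928,821)=(928*31+821)%997=676 h(619,182)=(619*31+182)%997=428 -> [676, 428]
  L3: h(676,428)=(676*31+428)%997=447 -> [447]
  root = 447 != target 617
Candidate B: set leaf[5] = 82 -> leaves = [27, 91, 56, 82, 80, 82, 68]
  L0: [27, 91, 56, 82, 80, 82, 68]
  L1: h(27,91)=(27*31+91)%997=928 h(56,82)=(56*31+82)%997=821 h(80,82)=(80*31+82)%997=568 h(68,68)=(68*31+68)%997=182 -> [928, 821, 568, 182]
  L2: h(928,821)=(928*31+821)%997=676 h(568,182)=(568*31+182)%997=841 -> [676, 841]
  L3: h(676,841)=(676*31+841)%997=860 -> [860]
  root = 860 != target 617
Candidate C: set leaf[3] = 94 -> leaves = [27, 91, 56, 94, 80, 30, 68]
  L0: [27, 91, 56, 94, 80, 30, 68]
  L1: h(27,91)=(27*31+91)%997=928 h(56,94)=(56*31+94)%997=833 h(80,30)=(80*31+30)%997=516 h(68,68)=(68*31+68)%997=182 -> [928, 833, 516, 182]
  L2: h(928,833)=(928*31+833)%997=688 h(516,182)=(516*31+182)%997=226 -> [688, 226]
  L3: h(688,226)=(688*31+226)%997=617 -> [617]
  root = 617 == target 617  ** MATCH **
Candidate C produces the target root.

Answer: C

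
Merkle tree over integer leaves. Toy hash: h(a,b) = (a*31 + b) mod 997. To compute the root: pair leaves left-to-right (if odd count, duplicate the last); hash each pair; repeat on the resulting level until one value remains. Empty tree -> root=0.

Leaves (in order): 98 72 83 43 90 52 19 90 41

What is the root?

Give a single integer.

Answer: 359

Derivation:
L0: [98, 72, 83, 43, 90, 52, 19, 90, 41]
L1: h(98,72)=(98*31+72)%997=119 h(83,43)=(83*31+43)%997=622 h(90,52)=(90*31+52)%997=848 h(19,90)=(19*31+90)%997=679 h(41,41)=(41*31+41)%997=315 -> [119, 622, 848, 679, 315]
L2: h(119,622)=(119*31+622)%997=323 h(848,679)=(848*31+679)%997=48 h(315,315)=(315*31+315)%997=110 -> [323, 48, 110]
L3: h(323,48)=(323*31+48)%997=91 h(110,110)=(110*31+110)%997=529 -> [91, 529]
L4: h(91,529)=(91*31+529)%997=359 -> [359]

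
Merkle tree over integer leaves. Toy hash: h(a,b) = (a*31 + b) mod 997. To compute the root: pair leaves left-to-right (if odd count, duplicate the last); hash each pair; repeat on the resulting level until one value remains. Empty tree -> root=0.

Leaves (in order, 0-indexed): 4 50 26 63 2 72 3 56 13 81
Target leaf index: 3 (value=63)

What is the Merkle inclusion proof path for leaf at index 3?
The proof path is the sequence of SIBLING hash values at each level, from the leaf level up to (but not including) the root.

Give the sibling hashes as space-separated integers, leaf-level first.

Answer: 26 174 315 107

Derivation:
L0 (leaves): [4, 50, 26, 63, 2, 72, 3, 56, 13, 81], target index=3
L1: h(4,50)=(4*31+50)%997=174 [pair 0] h(26,63)=(26*31+63)%997=869 [pair 1] h(2,72)=(2*31+72)%997=134 [pair 2] h(3,56)=(3*31+56)%997=149 [pair 3] h(13,81)=(13*31+81)%997=484 [pair 4] -> [174, 869, 134, 149, 484]
  Sibling for proof at L0: 26
L2: h(174,869)=(174*31+869)%997=281 [pair 0] h(134,149)=(134*31+149)%997=315 [pair 1] h(484,484)=(484*31+484)%997=533 [pair 2] -> [281, 315, 533]
  Sibling for proof at L1: 174
L3: h(281,315)=(281*31+315)%997=53 [pair 0] h(533,533)=(533*31+533)%997=107 [pair 1] -> [53, 107]
  Sibling for proof at L2: 315
L4: h(53,107)=(53*31+107)%997=753 [pair 0] -> [753]
  Sibling for proof at L3: 107
Root: 753
Proof path (sibling hashes from leaf to root): [26, 174, 315, 107]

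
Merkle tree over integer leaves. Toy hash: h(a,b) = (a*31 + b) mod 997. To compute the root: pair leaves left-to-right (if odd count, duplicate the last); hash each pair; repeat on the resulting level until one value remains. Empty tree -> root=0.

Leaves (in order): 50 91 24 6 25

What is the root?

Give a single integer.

Answer: 741

Derivation:
L0: [50, 91, 24, 6, 25]
L1: h(50,91)=(50*31+91)%997=644 h(24,6)=(24*31+6)%997=750 h(25,25)=(25*31+25)%997=800 -> [644, 750, 800]
L2: h(644,750)=(644*31+750)%997=774 h(800,800)=(800*31+800)%997=675 -> [774, 675]
L3: h(774,675)=(774*31+675)%997=741 -> [741]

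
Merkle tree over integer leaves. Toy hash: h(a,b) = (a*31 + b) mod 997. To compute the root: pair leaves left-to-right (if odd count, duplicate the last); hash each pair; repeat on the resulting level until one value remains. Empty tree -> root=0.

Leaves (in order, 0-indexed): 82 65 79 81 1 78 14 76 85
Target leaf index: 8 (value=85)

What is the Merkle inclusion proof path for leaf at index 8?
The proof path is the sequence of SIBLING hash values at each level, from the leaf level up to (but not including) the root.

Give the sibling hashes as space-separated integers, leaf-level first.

Answer: 85 726 301 431

Derivation:
L0 (leaves): [82, 65, 79, 81, 1, 78, 14, 76, 85], target index=8
L1: h(82,65)=(82*31+65)%997=613 [pair 0] h(79,81)=(79*31+81)%997=536 [pair 1] h(1,78)=(1*31+78)%997=109 [pair 2] h(14,76)=(14*31+76)%997=510 [pair 3] h(85,85)=(85*31+85)%997=726 [pair 4] -> [613, 536, 109, 510, 726]
  Sibling for proof at L0: 85
L2: h(613,536)=(613*31+536)%997=596 [pair 0] h(109,510)=(109*31+510)%997=898 [pair 1] h(726,726)=(726*31+726)%997=301 [pair 2] -> [596, 898, 301]
  Sibling for proof at L1: 726
L3: h(596,898)=(596*31+898)%997=431 [pair 0] h(301,301)=(301*31+301)%997=659 [pair 1] -> [431, 659]
  Sibling for proof at L2: 301
L4: h(431,659)=(431*31+659)%997=62 [pair 0] -> [62]
  Sibling for proof at L3: 431
Root: 62
Proof path (sibling hashes from leaf to root): [85, 726, 301, 431]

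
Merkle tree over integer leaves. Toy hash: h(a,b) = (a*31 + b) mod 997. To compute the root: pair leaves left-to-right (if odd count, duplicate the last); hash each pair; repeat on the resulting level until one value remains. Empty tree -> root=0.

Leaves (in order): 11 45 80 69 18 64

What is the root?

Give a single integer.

Answer: 282

Derivation:
L0: [11, 45, 80, 69, 18, 64]
L1: h(11,45)=(11*31+45)%997=386 h(80,69)=(80*31+69)%997=555 h(18,64)=(18*31+64)%997=622 -> [386, 555, 622]
L2: h(386,555)=(386*31+555)%997=557 h(622,622)=(622*31+622)%997=961 -> [557, 961]
L3: h(557,961)=(557*31+961)%997=282 -> [282]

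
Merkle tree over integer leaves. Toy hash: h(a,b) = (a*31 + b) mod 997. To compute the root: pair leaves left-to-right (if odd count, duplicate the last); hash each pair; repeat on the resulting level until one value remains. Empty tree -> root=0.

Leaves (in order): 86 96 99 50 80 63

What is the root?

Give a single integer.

Answer: 867

Derivation:
L0: [86, 96, 99, 50, 80, 63]
L1: h(86,96)=(86*31+96)%997=768 h(99,50)=(99*31+50)%997=128 h(80,63)=(80*31+63)%997=549 -> [768, 128, 549]
L2: h(768,128)=(768*31+128)%997=8 h(549,549)=(549*31+549)%997=619 -> [8, 619]
L3: h(8,619)=(8*31+619)%997=867 -> [867]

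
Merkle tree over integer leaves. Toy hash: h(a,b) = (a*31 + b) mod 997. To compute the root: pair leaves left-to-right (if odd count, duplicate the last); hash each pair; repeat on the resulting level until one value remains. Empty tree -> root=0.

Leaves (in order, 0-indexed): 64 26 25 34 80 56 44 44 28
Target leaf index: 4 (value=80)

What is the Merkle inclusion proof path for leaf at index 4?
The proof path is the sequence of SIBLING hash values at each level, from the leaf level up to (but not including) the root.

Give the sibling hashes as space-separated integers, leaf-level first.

Answer: 56 411 308 264

Derivation:
L0 (leaves): [64, 26, 25, 34, 80, 56, 44, 44, 28], target index=4
L1: h(64,26)=(64*31+26)%997=16 [pair 0] h(25,34)=(25*31+34)%997=809 [pair 1] h(80,56)=(80*31+56)%997=542 [pair 2] h(44,44)=(44*31+44)%997=411 [pair 3] h(28,28)=(28*31+28)%997=896 [pair 4] -> [16, 809, 542, 411, 896]
  Sibling for proof at L0: 56
L2: h(16,809)=(16*31+809)%997=308 [pair 0] h(542,411)=(542*31+411)%997=264 [pair 1] h(896,896)=(896*31+896)%997=756 [pair 2] -> [308, 264, 756]
  Sibling for proof at L1: 411
L3: h(308,264)=(308*31+264)%997=839 [pair 0] h(756,756)=(756*31+756)%997=264 [pair 1] -> [839, 264]
  Sibling for proof at L2: 308
L4: h(839,264)=(839*31+264)%997=351 [pair 0] -> [351]
  Sibling for proof at L3: 264
Root: 351
Proof path (sibling hashes from leaf to root): [56, 411, 308, 264]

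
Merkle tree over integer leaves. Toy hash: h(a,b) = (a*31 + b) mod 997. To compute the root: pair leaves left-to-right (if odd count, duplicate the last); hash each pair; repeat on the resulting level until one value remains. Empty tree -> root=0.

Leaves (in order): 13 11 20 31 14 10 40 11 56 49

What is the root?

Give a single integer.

L0: [13, 11, 20, 31, 14, 10, 40, 11, 56, 49]
L1: h(13,11)=(13*31+11)%997=414 h(20,31)=(20*31+31)%997=651 h(14,10)=(14*31+10)%997=444 h(40,11)=(40*31+11)%997=254 h(56,49)=(56*31+49)%997=788 -> [414, 651, 444, 254, 788]
L2: h(414,651)=(414*31+651)%997=524 h(444,254)=(444*31+254)%997=60 h(788,788)=(788*31+788)%997=291 -> [524, 60, 291]
L3: h(524,60)=(524*31+60)%997=352 h(291,291)=(291*31+291)%997=339 -> [352, 339]
L4: h(352,339)=(352*31+339)%997=284 -> [284]

Answer: 284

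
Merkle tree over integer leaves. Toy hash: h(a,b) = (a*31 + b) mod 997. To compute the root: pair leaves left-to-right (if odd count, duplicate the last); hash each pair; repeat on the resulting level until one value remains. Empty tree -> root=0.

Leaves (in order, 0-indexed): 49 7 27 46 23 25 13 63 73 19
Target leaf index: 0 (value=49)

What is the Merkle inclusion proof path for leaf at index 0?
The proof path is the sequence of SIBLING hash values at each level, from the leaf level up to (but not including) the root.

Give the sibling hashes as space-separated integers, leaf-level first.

L0 (leaves): [49, 7, 27, 46, 23, 25, 13, 63, 73, 19], target index=0
L1: h(49,7)=(49*31+7)%997=529 [pair 0] h(27,46)=(27*31+46)%997=883 [pair 1] h(23,25)=(23*31+25)%997=738 [pair 2] h(13,63)=(13*31+63)%997=466 [pair 3] h(73,19)=(73*31+19)%997=288 [pair 4] -> [529, 883, 738, 466, 288]
  Sibling for proof at L0: 7
L2: h(529,883)=(529*31+883)%997=333 [pair 0] h(738,466)=(738*31+466)%997=413 [pair 1] h(288,288)=(288*31+288)%997=243 [pair 2] -> [333, 413, 243]
  Sibling for proof at L1: 883
L3: h(333,413)=(333*31+413)%997=766 [pair 0] h(243,243)=(243*31+243)%997=797 [pair 1] -> [766, 797]
  Sibling for proof at L2: 413
L4: h(766,797)=(766*31+797)%997=615 [pair 0] -> [615]
  Sibling for proof at L3: 797
Root: 615
Proof path (sibling hashes from leaf to root): [7, 883, 413, 797]

Answer: 7 883 413 797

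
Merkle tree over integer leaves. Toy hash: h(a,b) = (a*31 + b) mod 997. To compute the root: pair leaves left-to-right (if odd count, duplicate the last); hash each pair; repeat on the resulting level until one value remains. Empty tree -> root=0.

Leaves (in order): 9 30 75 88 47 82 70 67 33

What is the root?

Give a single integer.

L0: [9, 30, 75, 88, 47, 82, 70, 67, 33]
L1: h(9,30)=(9*31+30)%997=309 h(75,88)=(75*31+88)%997=419 h(47,82)=(47*31+82)%997=542 h(70,67)=(70*31+67)%997=243 h(33,33)=(33*31+33)%997=59 -> [309, 419, 542, 243, 59]
L2: h(309,419)=(309*31+419)%997=28 h(542,243)=(542*31+243)%997=96 h(59,59)=(59*31+59)%997=891 -> [28, 96, 891]
L3: h(28,96)=(28*31+96)%997=964 h(891,891)=(891*31+891)%997=596 -> [964, 596]
L4: h(964,596)=(964*31+596)%997=570 -> [570]

Answer: 570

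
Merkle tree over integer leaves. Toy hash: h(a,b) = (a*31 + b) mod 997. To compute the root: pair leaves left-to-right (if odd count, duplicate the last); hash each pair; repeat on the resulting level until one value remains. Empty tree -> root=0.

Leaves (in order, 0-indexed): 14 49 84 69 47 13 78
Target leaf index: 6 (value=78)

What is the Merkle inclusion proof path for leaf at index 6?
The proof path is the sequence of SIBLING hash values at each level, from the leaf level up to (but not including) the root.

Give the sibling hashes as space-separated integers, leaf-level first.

L0 (leaves): [14, 49, 84, 69, 47, 13, 78], target index=6
L1: h(14,49)=(14*31+49)%997=483 [pair 0] h(84,69)=(84*31+69)%997=679 [pair 1] h(47,13)=(47*31+13)%997=473 [pair 2] h(78,78)=(78*31+78)%997=502 [pair 3] -> [483, 679, 473, 502]
  Sibling for proof at L0: 78
L2: h(483,679)=(483*31+679)%997=697 [pair 0] h(473,502)=(473*31+502)%997=210 [pair 1] -> [697, 210]
  Sibling for proof at L1: 473
L3: h(697,210)=(697*31+210)%997=880 [pair 0] -> [880]
  Sibling for proof at L2: 697
Root: 880
Proof path (sibling hashes from leaf to root): [78, 473, 697]

Answer: 78 473 697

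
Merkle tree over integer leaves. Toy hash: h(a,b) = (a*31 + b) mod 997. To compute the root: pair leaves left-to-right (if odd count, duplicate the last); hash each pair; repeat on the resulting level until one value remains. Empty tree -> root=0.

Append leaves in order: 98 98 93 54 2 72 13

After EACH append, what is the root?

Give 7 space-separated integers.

After append 98 (leaves=[98]):
  L0: [98]
  root=98
After append 98 (leaves=[98, 98]):
  L0: [98, 98]
  L1: h(98,98)=(98*31+98)%997=145 -> [145]
  root=145
After append 93 (leaves=[98, 98, 93]):
  L0: [98, 98, 93]
  L1: h(98,98)=(98*31+98)%997=145 h(93,93)=(93*31+93)%997=982 -> [145, 982]
  L2: h(145,982)=(145*31+982)%997=492 -> [492]
  root=492
After append 54 (leaves=[98, 98, 93, 54]):
  L0: [98, 98, 93, 54]
  L1: h(98,98)=(98*31+98)%997=145 h(93,54)=(93*31+54)%997=943 -> [145, 943]
  L2: h(145,943)=(145*31+943)%997=453 -> [453]
  root=453
After append 2 (leaves=[98, 98, 93, 54, 2]):
  L0: [98, 98, 93, 54, 2]
  L1: h(98,98)=(98*31+98)%997=145 h(93,54)=(93*31+54)%997=943 h(2,2)=(2*31+2)%997=64 -> [145, 943, 64]
  L2: h(145,943)=(145*31+943)%997=453 h(64,64)=(64*31+64)%997=54 -> [453, 54]
  L3: h(453,54)=(453*31+54)%997=139 -> [139]
  root=139
After append 72 (leaves=[98, 98, 93, 54, 2, 72]):
  L0: [98, 98, 93, 54, 2, 72]
  L1: h(98,98)=(98*31+98)%997=145 h(93,54)=(93*31+54)%997=943 h(2,72)=(2*31+72)%997=134 -> [145, 943, 134]
  L2: h(145,943)=(145*31+943)%997=453 h(134,134)=(134*31+134)%997=300 -> [453, 300]
  L3: h(453,300)=(453*31+300)%997=385 -> [385]
  root=385
After append 13 (leaves=[98, 98, 93, 54, 2, 72, 13]):
  L0: [98, 98, 93, 54, 2, 72, 13]
  L1: h(98,98)=(98*31+98)%997=145 h(93,54)=(93*31+54)%997=943 h(2,72)=(2*31+72)%997=134 h(13,13)=(13*31+13)%997=416 -> [145, 943, 134, 416]
  L2: h(145,943)=(145*31+943)%997=453 h(134,416)=(134*31+416)%997=582 -> [453, 582]
  L3: h(453,582)=(453*31+582)%997=667 -> [667]
  root=667

Answer: 98 145 492 453 139 385 667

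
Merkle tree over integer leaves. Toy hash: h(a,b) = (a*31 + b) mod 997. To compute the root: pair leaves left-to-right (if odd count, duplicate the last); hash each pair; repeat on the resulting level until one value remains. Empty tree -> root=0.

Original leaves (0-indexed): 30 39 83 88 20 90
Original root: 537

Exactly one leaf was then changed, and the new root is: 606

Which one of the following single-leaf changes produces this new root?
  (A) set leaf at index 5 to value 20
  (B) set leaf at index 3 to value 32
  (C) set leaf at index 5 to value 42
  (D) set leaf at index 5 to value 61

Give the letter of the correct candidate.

Answer: D

Derivation:
Original leaves: [30, 39, 83, 88, 20, 90]
Target new root: 606
Try each candidate change and compute the resulting root:
Candidate A: set leaf[5] = 20 -> leaves = [30, 39, 83, 88, 20, 20]
  L0: [30, 39, 83, 88, 20, 20]
  L1: h(30,39)=(30*31+39)%997=969 h(83,88)=(83*31+88)%997=667 h(20,20)=(20*31+20)%997=640 -> [969, 667, 640]
  L2: h(969,667)=(969*31+667)%997=796 h(640,640)=(640*31+640)%997=540 -> [796, 540]
  L3: h(796,540)=(796*31+540)%997=291 -> [291]
  root = 291 != target 606
Candidate B: set leaf[3] = 32 -> leaves = [30, 39, 83, 32, 20, 90]
  L0: [30, 39, 83, 32, 20, 90]
  L1: h(30,39)=(30*31+39)%997=969 h(83,32)=(83*31+32)%997=611 h(20,90)=(20*31+90)%997=710 -> [969, 611, 710]
  L2: h(969,611)=(969*31+611)%997=740 h(710,710)=(710*31+710)%997=786 -> [740, 786]
  L3: h(740,786)=(740*31+786)%997=795 -> [795]
  root = 795 != target 606
Candidate C: set leaf[5] = 42 -> leaves = [30, 39, 83, 88, 20, 42]
  L0: [30, 39, 83, 88, 20, 42]
  L1: h(30,39)=(30*31+39)%997=969 h(83,88)=(83*31+88)%997=667 h(20,42)=(20*31+42)%997=662 -> [969, 667, 662]
  L2: h(969,667)=(969*31+667)%997=796 h(662,662)=(662*31+662)%997=247 -> [796, 247]
  L3: h(796,247)=(796*31+247)%997=995 -> [995]
  root = 995 != target 606
Candidate D: set leaf[5] = 61 -> leaves = [30, 39, 83, 88, 20, 61]
  L0: [30, 39, 83, 88, 20, 61]
  L1: h(30,39)=(30*31+39)%997=969 h(83,88)=(83*31+88)%997=667 h(20,61)=(20*31+61)%997=681 -> [969, 667, 681]
  L2: h(969,667)=(969*31+667)%997=796 h(681,681)=(681*31+681)%997=855 -> [796, 855]
  L3: h(796,855)=(796*31+855)%997=606 -> [606]
  root = 606 == target 606  ** MATCH **
Candidate D produces the target root.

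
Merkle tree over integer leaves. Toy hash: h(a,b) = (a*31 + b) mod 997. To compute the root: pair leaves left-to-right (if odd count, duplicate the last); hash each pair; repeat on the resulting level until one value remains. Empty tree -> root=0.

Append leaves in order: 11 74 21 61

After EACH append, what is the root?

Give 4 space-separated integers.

Answer: 11 415 576 616

Derivation:
After append 11 (leaves=[11]):
  L0: [11]
  root=11
After append 74 (leaves=[11, 74]):
  L0: [11, 74]
  L1: h(11,74)=(11*31+74)%997=415 -> [415]
  root=415
After append 21 (leaves=[11, 74, 21]):
  L0: [11, 74, 21]
  L1: h(11,74)=(11*31+74)%997=415 h(21,21)=(21*31+21)%997=672 -> [415, 672]
  L2: h(415,672)=(415*31+672)%997=576 -> [576]
  root=576
After append 61 (leaves=[11, 74, 21, 61]):
  L0: [11, 74, 21, 61]
  L1: h(11,74)=(11*31+74)%997=415 h(21,61)=(21*31+61)%997=712 -> [415, 712]
  L2: h(415,712)=(415*31+712)%997=616 -> [616]
  root=616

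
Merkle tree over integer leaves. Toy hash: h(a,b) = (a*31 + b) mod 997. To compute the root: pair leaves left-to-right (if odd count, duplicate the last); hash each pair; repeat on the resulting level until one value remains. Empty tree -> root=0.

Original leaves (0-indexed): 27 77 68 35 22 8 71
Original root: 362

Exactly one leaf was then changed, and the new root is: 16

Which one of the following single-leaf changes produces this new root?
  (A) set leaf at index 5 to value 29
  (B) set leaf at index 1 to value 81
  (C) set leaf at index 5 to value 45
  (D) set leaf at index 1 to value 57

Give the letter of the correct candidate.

Original leaves: [27, 77, 68, 35, 22, 8, 71]
Target new root: 16
Try each candidate change and compute the resulting root:
Candidate A: set leaf[5] = 29 -> leaves = [27, 77, 68, 35, 22, 29, 71]
  L0: [27, 77, 68, 35, 22, 29, 71]
  L1: h(27,77)=(27*31+77)%997=914 h(68,35)=(68*31+35)%997=149 h(22,29)=(22*31+29)%997=711 h(71,71)=(71*31+71)%997=278 -> [914, 149, 711, 278]
  L2: h(914,149)=(914*31+149)%997=567 h(711,278)=(711*31+278)%997=385 -> [567, 385]
  L3: h(567,385)=(567*31+385)%997=16 -> [16]
  root = 16 == target 16  ** MATCH **
Candidate B: set leaf[1] = 81 -> leaves = [27, 81, 68, 35, 22, 8, 71]
  L0: [27, 81, 68, 35, 22, 8, 71]
  L1: h(27,81)=(27*31+81)%997=918 h(68,35)=(68*31+35)%997=149 h(22,8)=(22*31+8)%997=690 h(71,71)=(71*31+71)%997=278 -> [918, 149, 690, 278]
  L2: h(918,149)=(918*31+149)%997=691 h(690,278)=(690*31+278)%997=731 -> [691, 731]
  L3: h(691,731)=(691*31+731)%997=218 -> [218]
  root = 218 != target 16
Candidate C: set leaf[5] = 45 -> leaves = [27, 77, 68, 35, 22, 45, 71]
  L0: [27, 77, 68, 35, 22, 45, 71]
  L1: h(27,77)=(27*31+77)%997=914 h(68,35)=(68*31+35)%997=149 h(22,45)=(22*31+45)%997=727 h(71,71)=(71*31+71)%997=278 -> [914, 149, 727, 278]
  L2: h(914,149)=(914*31+149)%997=567 h(727,278)=(727*31+278)%997=881 -> [567, 881]
  L3: h(567,881)=(567*31+881)%997=512 -> [512]
  root = 512 != target 16
Candidate D: set leaf[1] = 57 -> leaves = [27, 57, 68, 35, 22, 8, 71]
  L0: [27, 57, 68, 35, 22, 8, 71]
  L1: h(27,57)=(27*31+57)%997=894 h(68,35)=(68*31+35)%997=149 h(22,8)=(22*31+8)%997=690 h(71,71)=(71*31+71)%997=278 -> [894, 149, 690, 278]
  L2: h(894,149)=(894*31+149)%997=944 h(690,278)=(690*31+278)%997=731 -> [944, 731]
  L3: h(944,731)=(944*31+731)%997=85 -> [85]
  root = 85 != target 16
Candidate A produces the target root.

Answer: A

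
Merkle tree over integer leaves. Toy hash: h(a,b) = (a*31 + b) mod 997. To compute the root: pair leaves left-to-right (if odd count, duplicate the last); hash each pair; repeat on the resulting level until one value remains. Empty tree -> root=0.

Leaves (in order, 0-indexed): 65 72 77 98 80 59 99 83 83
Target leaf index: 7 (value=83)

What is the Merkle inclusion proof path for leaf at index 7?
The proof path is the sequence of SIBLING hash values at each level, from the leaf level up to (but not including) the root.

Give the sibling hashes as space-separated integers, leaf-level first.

Answer: 99 545 383 925

Derivation:
L0 (leaves): [65, 72, 77, 98, 80, 59, 99, 83, 83], target index=7
L1: h(65,72)=(65*31+72)%997=93 [pair 0] h(77,98)=(77*31+98)%997=491 [pair 1] h(80,59)=(80*31+59)%997=545 [pair 2] h(99,83)=(99*31+83)%997=161 [pair 3] h(83,83)=(83*31+83)%997=662 [pair 4] -> [93, 491, 545, 161, 662]
  Sibling for proof at L0: 99
L2: h(93,491)=(93*31+491)%997=383 [pair 0] h(545,161)=(545*31+161)%997=107 [pair 1] h(662,662)=(662*31+662)%997=247 [pair 2] -> [383, 107, 247]
  Sibling for proof at L1: 545
L3: h(383,107)=(383*31+107)%997=16 [pair 0] h(247,247)=(247*31+247)%997=925 [pair 1] -> [16, 925]
  Sibling for proof at L2: 383
L4: h(16,925)=(16*31+925)%997=424 [pair 0] -> [424]
  Sibling for proof at L3: 925
Root: 424
Proof path (sibling hashes from leaf to root): [99, 545, 383, 925]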